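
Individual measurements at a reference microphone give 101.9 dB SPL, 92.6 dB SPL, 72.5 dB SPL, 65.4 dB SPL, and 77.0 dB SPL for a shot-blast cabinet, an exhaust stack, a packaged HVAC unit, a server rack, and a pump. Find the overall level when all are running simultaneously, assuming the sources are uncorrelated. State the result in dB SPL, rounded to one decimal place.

102.4 dB SPL

For uncorrelated sources the intensities add, so convert each level to linear form, sum, and take 10·log₁₀ of the total.
Σ 10^(L/10) = 10^(101.9/10) + 10^(92.6/10) + 10^(72.5/10) + 10^(65.4/10) + 10^(77.0/10) = 1.738e+10.
L_total = 10·log₁₀(1.738e+10) = 102.40 dB SPL.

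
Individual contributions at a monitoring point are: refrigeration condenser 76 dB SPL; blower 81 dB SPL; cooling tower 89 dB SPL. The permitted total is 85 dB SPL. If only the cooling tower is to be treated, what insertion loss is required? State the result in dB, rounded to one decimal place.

The untreated sources together contribute 10^(76/10) + 10^(81/10) = 1.657e+08, i.e. 82.19 dB SPL.
The limit corresponds to 10^(85/10) = 3.162e+08; subtracting the fixed part leaves 1.505e+08 for the cooling tower, i.e. 81.78 dB SPL.
Required insertion loss = 89 − 81.78 = 7.22 dB.

7.2 dB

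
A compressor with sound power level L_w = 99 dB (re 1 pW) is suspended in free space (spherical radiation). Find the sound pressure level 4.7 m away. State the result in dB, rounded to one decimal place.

The power spreads over a sphere of area 4π·r², so L_p = L_w − 10·log₁₀(4π·r²).
4π·r² = 277.6 m², 10·log₁₀ of that is 24.434 dB.
L_p = 99 − 24.434 = 74.57 dB.

74.6 dB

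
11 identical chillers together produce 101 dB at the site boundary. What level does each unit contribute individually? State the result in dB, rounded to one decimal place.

For N identical incoherent sources L_total = L₁ + 10·log₁₀ N, so L₁ = 101 − 10·log₁₀(11) = 101 − 10.414.

90.6 dB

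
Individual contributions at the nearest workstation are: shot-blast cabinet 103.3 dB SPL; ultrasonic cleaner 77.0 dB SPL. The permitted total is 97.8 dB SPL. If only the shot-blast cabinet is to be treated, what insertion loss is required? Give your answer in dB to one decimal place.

Fixed contribution from the other source: Σ 10^(L/10) = 10^(77.0/10) = 5.012e+07 (77.00 dB SPL).
To meet 97.8 dB SPL overall, the treated shot-blast cabinet may contribute at most 10^(97.8/10) − 5.012e+07 = 5.975e+09, i.e. 97.76 dB SPL.
So the shot-blast cabinet must be reduced from 103.3 to 97.76 dB SPL: IL = 5.54 dB.

5.5 dB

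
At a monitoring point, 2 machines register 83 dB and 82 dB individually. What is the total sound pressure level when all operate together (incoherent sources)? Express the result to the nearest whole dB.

86 dB

For uncorrelated sources the intensities add, so convert each level to linear form, sum, and take 10·log₁₀ of the total.
Σ 10^(L/10) = 10^(83/10) + 10^(82/10) = 3.580e+08.
L_total = 10·log₁₀(3.580e+08) = 85.54 dB.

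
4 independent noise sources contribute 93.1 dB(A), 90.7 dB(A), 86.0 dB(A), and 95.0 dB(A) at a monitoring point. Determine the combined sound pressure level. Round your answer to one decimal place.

For uncorrelated sources the intensities add, so convert each level to linear form, sum, and take 10·log₁₀ of the total.
Σ 10^(L/10) = 10^(93.1/10) + 10^(90.7/10) + 10^(86.0/10) + 10^(95.0/10) = 6.777e+09.
L_total = 10·log₁₀(6.777e+09) = 98.31 dB(A).

98.3 dB(A)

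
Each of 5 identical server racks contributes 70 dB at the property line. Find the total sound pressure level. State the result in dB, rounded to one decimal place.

N identical incoherent sources raise the level by 10·log₁₀ N.
L_total = 70 + 10·log₁₀(5) = 70 + 6.990 = 76.99 dB.

77.0 dB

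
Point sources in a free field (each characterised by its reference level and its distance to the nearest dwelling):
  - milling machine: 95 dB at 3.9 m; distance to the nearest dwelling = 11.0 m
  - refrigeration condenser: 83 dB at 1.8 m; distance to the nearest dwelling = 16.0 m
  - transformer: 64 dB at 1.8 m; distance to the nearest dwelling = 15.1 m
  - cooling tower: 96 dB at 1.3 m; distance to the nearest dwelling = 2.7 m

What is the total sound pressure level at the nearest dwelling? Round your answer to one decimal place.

91.2 dB

First find each source's level at the receiver (point-source: −20·log₁₀(r/r_ref)), then combine on an intensity basis.
milling machine: 95 − 20·log₁₀(11.0/3.9) = 95 − 9.01 = 85.99 dB.
refrigeration condenser: 83 − 20·log₁₀(16.0/1.8) = 83 − 18.98 = 64.02 dB.
transformer: 64 − 20·log₁₀(15.1/1.8) = 64 − 18.47 = 45.53 dB.
cooling tower: 96 − 20·log₁₀(2.7/1.3) = 96 − 6.35 = 89.65 dB.
Σ 10^(L/10) = 1.323e+09 → L_total = 10·log₁₀(1.323e+09) = 91.22 dB.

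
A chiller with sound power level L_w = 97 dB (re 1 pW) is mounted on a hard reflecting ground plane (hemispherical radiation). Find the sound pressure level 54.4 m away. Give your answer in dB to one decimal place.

Free-field hemispherical radiation: L_p = L_w − 10·log₁₀(2π·r²), r = 54.4 m.
2π·r² = 1.859e+04 m², 10·log₁₀ of that is 42.694 dB.
L_p = 97 − 42.694 = 54.31 dB.

54.3 dB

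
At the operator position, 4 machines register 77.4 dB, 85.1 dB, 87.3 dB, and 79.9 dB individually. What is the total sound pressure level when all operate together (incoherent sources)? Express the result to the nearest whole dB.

90 dB

Incoherent sources combine by intensity addition: L_total = 10·log₁₀(Σ 10^(L_i/10)).
Σ 10^(L/10) = 10^(77.4/10) + 10^(85.1/10) + 10^(87.3/10) + 10^(79.9/10) = 1.013e+09.
L_total = 10·log₁₀(1.013e+09) = 90.06 dB.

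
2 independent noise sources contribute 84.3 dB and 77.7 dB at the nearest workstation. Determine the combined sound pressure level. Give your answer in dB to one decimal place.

85.2 dB

For uncorrelated sources the intensities add, so convert each level to linear form, sum, and take 10·log₁₀ of the total.
Σ 10^(L/10) = 10^(84.3/10) + 10^(77.7/10) = 3.280e+08.
L_total = 10·log₁₀(3.280e+08) = 85.16 dB.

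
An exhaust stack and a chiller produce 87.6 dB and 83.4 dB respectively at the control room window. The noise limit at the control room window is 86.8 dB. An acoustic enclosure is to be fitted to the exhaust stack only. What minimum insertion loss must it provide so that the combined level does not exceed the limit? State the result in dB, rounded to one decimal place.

3.5 dB

Everything except the exhaust stack sums to 10^(83.4/10) = 2.188e+08 in linear terms, 83.40 dB.
The limit corresponds to 10^(86.8/10) = 4.786e+08; subtracting the fixed part leaves 2.599e+08 for the exhaust stack, i.e. 84.15 dB.
So the exhaust stack must be reduced from 87.6 to 84.15 dB: IL = 3.45 dB.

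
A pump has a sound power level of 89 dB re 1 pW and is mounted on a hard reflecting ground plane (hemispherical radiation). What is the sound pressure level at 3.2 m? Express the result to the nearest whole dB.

71 dB

L_p = L_w − 10·log₁₀(2π·r²) with r = 3.2 m.
2π·r² = 64.34 m², 10·log₁₀ of that is 18.085 dB.
L_p = 89 − 18.085 = 70.92 dB.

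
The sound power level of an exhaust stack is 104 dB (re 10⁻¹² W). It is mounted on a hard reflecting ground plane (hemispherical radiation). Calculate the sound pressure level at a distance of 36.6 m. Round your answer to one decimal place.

The power spreads over a hemisphere of area 2π·r², so L_p = L_w − 10·log₁₀(2π·r²).
2π·r² = 8417 m², 10·log₁₀ of that is 39.251 dB.
L_p = 104 − 39.251 = 64.75 dB.

64.7 dB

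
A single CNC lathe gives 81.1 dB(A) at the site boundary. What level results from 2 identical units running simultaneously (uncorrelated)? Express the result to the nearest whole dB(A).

N identical incoherent sources raise the level by 10·log₁₀ N.
L_total = 81.1 + 10·log₁₀(2) = 81.1 + 3.010 = 84.11 dB(A).

84 dB(A)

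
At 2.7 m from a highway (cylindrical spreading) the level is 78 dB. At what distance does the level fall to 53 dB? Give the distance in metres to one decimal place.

853.8 m

For a line source L₁ − L₂ = 10·log₁₀(r₂/r₁), so r₂ = r₁·10^((L₁−L₂)/10).
r₂ = 2.7·10^((78−53)/10) = 2.7·10^(25.0/10) = 853.81 m.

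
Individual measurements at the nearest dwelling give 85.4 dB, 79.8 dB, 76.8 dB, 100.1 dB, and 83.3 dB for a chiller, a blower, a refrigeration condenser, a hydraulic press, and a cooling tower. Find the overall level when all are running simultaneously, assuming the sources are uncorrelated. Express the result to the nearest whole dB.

100 dB

Incoherent sources combine by intensity addition: L_total = 10·log₁₀(Σ 10^(L_i/10)).
Σ 10^(L/10) = 10^(85.4/10) + 10^(79.8/10) + 10^(76.8/10) + 10^(100.1/10) + 10^(83.3/10) = 1.094e+10.
L_total = 10·log₁₀(1.094e+10) = 100.39 dB.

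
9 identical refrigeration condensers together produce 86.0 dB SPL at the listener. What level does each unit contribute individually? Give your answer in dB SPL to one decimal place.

For N identical incoherent sources L_total = L₁ + 10·log₁₀ N, so L₁ = 86.0 − 10·log₁₀(9) = 86.0 − 9.542.

76.5 dB SPL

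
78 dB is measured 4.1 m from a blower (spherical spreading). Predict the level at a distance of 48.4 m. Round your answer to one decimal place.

Point-source attenuation: ΔL = 20·log₁₀(r₂/r₁) = 20·log₁₀(48.4/4.1) = 21.441 dB.
L₂ = 78 − 20·log₁₀(48.4/4.1) = 78 − 21.441 = 56.56 dB.

56.6 dB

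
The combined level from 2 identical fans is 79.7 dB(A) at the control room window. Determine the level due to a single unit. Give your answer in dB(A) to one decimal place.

2 equal contributions raise the level by 10·log₁₀ 2 = 3.010 dB, so each unit alone gives 79.7 − 3.010.

76.7 dB(A)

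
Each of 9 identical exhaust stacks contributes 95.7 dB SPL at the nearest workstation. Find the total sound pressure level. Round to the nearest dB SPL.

With 9 equal, uncorrelated contributions the intensity is 9× that of one unit, giving a rise of 10·log₁₀ 9.
L_total = 95.7 + 10·log₁₀(9) = 95.7 + 9.542 = 105.24 dB SPL.

105 dB SPL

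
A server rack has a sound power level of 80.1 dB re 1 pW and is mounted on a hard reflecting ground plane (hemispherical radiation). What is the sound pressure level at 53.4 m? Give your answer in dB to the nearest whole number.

Free-field hemispherical radiation: L_p = L_w − 10·log₁₀(2π·r²), r = 53.4 m.
2π·r² = 1.792e+04 m², 10·log₁₀ of that is 42.533 dB.
L_p = 80.1 − 42.533 = 37.57 dB.

38 dB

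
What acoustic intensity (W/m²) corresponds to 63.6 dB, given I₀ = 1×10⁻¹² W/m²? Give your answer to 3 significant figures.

I/I₀ = 10^(63.6/10) = 2.291e+06, so I = 2.291e+06 × 10⁻¹² W/m².

2.29e-06 W/m²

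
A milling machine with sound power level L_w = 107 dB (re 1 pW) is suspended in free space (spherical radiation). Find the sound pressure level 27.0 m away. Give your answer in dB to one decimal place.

The power spreads over a sphere of area 4π·r², so L_p = L_w − 10·log₁₀(4π·r²).
4π·r² = 9161 m², 10·log₁₀ of that is 39.619 dB.
L_p = 107 − 39.619 = 67.38 dB.

67.4 dB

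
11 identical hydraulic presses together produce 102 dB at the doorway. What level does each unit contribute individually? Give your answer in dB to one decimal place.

For N identical incoherent sources L_total = L₁ + 10·log₁₀ N, so L₁ = 102 − 10·log₁₀(11) = 102 − 10.414.

91.6 dB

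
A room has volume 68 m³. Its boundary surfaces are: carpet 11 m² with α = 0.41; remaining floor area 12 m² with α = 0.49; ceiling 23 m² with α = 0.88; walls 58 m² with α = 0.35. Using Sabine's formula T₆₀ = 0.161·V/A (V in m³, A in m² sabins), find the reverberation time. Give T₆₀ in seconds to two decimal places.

0.21 s

Total absorption A = 11·0.41 + 12·0.49 + 23·0.88 + 58·0.35 = 50.93 m² sabins.
T₆₀ = 0.161 × 68 / 50.93 = 0.215 s.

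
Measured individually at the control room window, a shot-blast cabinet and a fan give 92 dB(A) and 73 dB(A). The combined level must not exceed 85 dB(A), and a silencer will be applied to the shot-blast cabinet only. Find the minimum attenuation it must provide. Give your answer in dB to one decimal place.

7.3 dB

The untreated sources together contribute 10^(73/10) = 1.995e+07, i.e. 73.00 dB(A).
The limit corresponds to 10^(85/10) = 3.162e+08; subtracting the fixed part leaves 2.963e+08 for the shot-blast cabinet, i.e. 84.72 dB(A).
Required insertion loss = 92 − 84.72 = 7.28 dB.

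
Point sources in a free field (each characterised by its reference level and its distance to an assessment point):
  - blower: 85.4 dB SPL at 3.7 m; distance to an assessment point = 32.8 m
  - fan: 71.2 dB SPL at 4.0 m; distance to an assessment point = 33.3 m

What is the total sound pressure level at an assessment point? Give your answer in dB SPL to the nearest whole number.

67 dB SPL

Apply inverse-square spreading to bring every level to the receiver, then sum 10^(L/10).
blower: 85.4 − 20·log₁₀(32.8/3.7) = 85.4 − 18.95 = 66.45 dB SPL.
fan: 71.2 − 20·log₁₀(33.3/4.0) = 71.2 − 18.41 = 52.79 dB SPL.
Σ 10^(L/10) = 4.602e+06 → L_total = 10·log₁₀(4.602e+06) = 66.63 dB SPL.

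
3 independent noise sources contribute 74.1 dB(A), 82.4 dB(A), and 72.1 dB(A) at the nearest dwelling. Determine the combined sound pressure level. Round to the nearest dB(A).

For uncorrelated sources the intensities add, so convert each level to linear form, sum, and take 10·log₁₀ of the total.
Σ 10^(L/10) = 10^(74.1/10) + 10^(82.4/10) + 10^(72.1/10) = 2.157e+08.
L_total = 10·log₁₀(2.157e+08) = 83.34 dB(A).

83 dB(A)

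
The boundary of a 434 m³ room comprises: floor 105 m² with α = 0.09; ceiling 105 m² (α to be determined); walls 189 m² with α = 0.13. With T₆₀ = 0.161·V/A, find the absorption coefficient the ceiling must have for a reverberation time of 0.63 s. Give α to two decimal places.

Required total absorption A = 0.161·434/0.63 = 110.91 m².
Absorption from the other surfaces = 105·0.09 + 189·0.13 = 34.02 m², so the ceiling must supply 76.89 m² over 105 m².
α = 76.89/105 = 0.732.

0.73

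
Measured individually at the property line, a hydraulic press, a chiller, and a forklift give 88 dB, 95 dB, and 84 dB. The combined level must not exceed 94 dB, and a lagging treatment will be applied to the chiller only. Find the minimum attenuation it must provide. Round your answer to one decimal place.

2.9 dB

Fixed contribution from the other sources: Σ 10^(L/10) = 10^(88/10) + 10^(84/10) = 8.821e+08 (89.46 dB).
The limit corresponds to 10^(94/10) = 2.512e+09; subtracting the fixed part leaves 1.630e+09 for the chiller, i.e. 92.12 dB.
Required insertion loss = 95 − 92.12 = 2.88 dB.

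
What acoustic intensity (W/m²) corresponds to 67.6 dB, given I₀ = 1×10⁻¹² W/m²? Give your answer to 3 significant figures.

5.75e-06 W/m²

I/I₀ = 10^(67.6/10) = 5.754e+06, so I = 5.754e+06 × 10⁻¹² W/m².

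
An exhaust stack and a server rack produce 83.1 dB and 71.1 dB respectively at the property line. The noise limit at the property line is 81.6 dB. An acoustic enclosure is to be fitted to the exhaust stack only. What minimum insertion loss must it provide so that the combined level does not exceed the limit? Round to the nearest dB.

2 dB

The untreated sources together contribute 10^(71.1/10) = 1.288e+07, i.e. 71.10 dB.
The limit corresponds to 10^(81.6/10) = 1.445e+08; subtracting the fixed part leaves 1.317e+08 for the exhaust stack, i.e. 81.19 dB.
Required insertion loss = 83.1 − 81.19 = 1.91 dB.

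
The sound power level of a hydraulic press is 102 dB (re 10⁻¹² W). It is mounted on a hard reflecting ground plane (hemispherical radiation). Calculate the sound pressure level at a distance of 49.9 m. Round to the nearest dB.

Free-field hemispherical radiation: L_p = L_w − 10·log₁₀(2π·r²), r = 49.9 m.
2π·r² = 1.565e+04 m², 10·log₁₀ of that is 41.944 dB.
L_p = 102 − 41.944 = 60.06 dB.

60 dB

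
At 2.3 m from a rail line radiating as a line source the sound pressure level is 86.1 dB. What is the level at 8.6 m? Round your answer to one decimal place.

Cylindrical spreading from a line source gives a 10·log₁₀(r₂/r₁) drop.
L₂ = 86.1 − 10·log₁₀(8.6/2.3) = 86.1 − 5.728 = 80.37 dB.

80.4 dB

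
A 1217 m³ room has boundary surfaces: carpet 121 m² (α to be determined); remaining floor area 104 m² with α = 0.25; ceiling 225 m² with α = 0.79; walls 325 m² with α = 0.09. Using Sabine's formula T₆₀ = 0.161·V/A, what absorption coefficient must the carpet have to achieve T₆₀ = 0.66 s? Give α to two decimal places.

From T₆₀ = 0.161·V/A, the target T₆₀ = 0.66 s needs A = 0.161·1217/0.66 = 296.87 m².
Absorption from the other surfaces = 104·0.25 + 225·0.79 + 325·0.09 = 233.00 m², so the carpet must supply 63.87 m² over 121 m².
α = 63.87/121 = 0.528.

0.53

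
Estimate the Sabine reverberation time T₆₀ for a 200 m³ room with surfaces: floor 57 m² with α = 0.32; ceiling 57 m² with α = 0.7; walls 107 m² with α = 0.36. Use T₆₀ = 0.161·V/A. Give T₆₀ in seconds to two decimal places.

0.33 s

Summing Sᵢαᵢ: 57·0.32 + 57·0.7 + 107·0.36 = 96.66 m².
T₆₀ = 0.161 × 200 / 96.66 = 0.333 s.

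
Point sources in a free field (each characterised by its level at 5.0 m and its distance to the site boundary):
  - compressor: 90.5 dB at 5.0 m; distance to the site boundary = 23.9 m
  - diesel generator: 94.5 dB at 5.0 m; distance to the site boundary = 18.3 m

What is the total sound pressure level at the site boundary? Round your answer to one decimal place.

Propagate each source to the receiver with L = L_ref − 20·log₁₀(r/r_ref), then add intensities.
compressor: 90.5 − 20·log₁₀(23.9/5.0) = 90.5 − 13.59 = 76.91 dB.
diesel generator: 94.5 − 20·log₁₀(18.3/5.0) = 94.5 − 11.27 = 83.23 dB.
Σ 10^(L/10) = 2.595e+08 → L_total = 10·log₁₀(2.595e+08) = 84.14 dB.

84.1 dB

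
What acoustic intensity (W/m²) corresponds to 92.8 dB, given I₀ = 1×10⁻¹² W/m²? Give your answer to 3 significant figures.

I = I₀·10^(L/10) = 10⁻¹² × 10^(92.8/10) = 10^(-2.720).

0.00191 W/m²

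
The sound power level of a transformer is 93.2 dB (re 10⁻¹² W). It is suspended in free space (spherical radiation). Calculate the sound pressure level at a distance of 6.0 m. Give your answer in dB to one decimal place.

66.6 dB

L_p = L_w − 10·log₁₀(4π·r²) with r = 6.0 m.
4π·r² = 452.4 m², 10·log₁₀ of that is 26.555 dB.
L_p = 93.2 − 26.555 = 66.64 dB.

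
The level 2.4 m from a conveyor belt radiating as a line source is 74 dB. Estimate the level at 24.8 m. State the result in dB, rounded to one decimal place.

63.9 dB

Line-source attenuation: ΔL = 10·log₁₀(r₂/r₁) = 10·log₁₀(24.8/2.4) = 10.142 dB.
L₂ = 74 − 10·log₁₀(24.8/2.4) = 74 − 10.142 = 63.86 dB.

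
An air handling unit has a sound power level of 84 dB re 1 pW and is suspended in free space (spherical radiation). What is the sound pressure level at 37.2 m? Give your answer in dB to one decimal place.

The power spreads over a sphere of area 4π·r², so L_p = L_w − 10·log₁₀(4π·r²).
4π·r² = 1.739e+04 m², 10·log₁₀ of that is 42.403 dB.
L_p = 84 − 42.403 = 41.60 dB.

41.6 dB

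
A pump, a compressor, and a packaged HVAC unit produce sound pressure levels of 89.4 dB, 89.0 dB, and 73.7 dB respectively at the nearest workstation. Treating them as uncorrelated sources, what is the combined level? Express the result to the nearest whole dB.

For uncorrelated sources the intensities add, so convert each level to linear form, sum, and take 10·log₁₀ of the total.
Σ 10^(L/10) = 10^(89.4/10) + 10^(89.0/10) + 10^(73.7/10) = 1.689e+09.
L_total = 10·log₁₀(1.689e+09) = 92.28 dB.

92 dB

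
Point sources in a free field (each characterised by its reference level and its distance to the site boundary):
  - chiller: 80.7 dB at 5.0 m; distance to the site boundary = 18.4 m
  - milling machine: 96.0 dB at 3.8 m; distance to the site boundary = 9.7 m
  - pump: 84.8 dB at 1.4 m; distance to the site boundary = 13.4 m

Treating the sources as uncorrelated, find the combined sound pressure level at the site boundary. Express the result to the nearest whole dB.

Apply inverse-square spreading to bring every level to the receiver, then sum 10^(L/10).
chiller: 80.7 − 20·log₁₀(18.4/5.0) = 80.7 − 11.32 = 69.38 dB.
milling machine: 96.0 − 20·log₁₀(9.7/3.8) = 96.0 − 8.14 = 87.86 dB.
pump: 84.8 − 20·log₁₀(13.4/1.4) = 84.8 − 19.62 = 65.18 dB.
Σ 10^(L/10) = 6.229e+08 → L_total = 10·log₁₀(6.229e+08) = 87.94 dB.

88 dB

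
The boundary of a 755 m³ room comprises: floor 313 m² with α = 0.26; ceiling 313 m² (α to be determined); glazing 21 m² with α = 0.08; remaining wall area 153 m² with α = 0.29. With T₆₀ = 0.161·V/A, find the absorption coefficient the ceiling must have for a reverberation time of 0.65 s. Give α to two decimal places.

From T₆₀ = 0.161·V/A, the target T₆₀ = 0.65 s needs A = 0.161·755/0.65 = 187.01 m².
Absorption from the other surfaces = 313·0.26 + 21·0.08 + 153·0.29 = 127.43 m², so the ceiling must supply 59.58 m² over 313 m².
α = 59.58/313 = 0.190.

0.19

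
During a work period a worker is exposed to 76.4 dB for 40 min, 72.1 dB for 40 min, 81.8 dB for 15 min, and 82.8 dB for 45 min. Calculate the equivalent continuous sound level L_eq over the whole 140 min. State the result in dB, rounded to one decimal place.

Weight each interval's intensity by its duration and average over T = 140 min:
Σ tᵢ·10^(Lᵢ/10) = 40·10^(76.4/10) + 40·10^(72.1/10) + 15·10^(81.8/10) + 45·10^(82.8/10) = 1.324e+10.
L_eq = 10·log₁₀(1.324e+10/140) = 79.76 dB.

79.8 dB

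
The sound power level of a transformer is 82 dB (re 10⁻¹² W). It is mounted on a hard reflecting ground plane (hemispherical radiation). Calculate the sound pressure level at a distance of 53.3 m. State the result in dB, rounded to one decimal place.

39.5 dB

The power spreads over a hemisphere of area 2π·r², so L_p = L_w − 10·log₁₀(2π·r²).
2π·r² = 1.785e+04 m², 10·log₁₀ of that is 42.516 dB.
L_p = 82 − 42.516 = 39.48 dB.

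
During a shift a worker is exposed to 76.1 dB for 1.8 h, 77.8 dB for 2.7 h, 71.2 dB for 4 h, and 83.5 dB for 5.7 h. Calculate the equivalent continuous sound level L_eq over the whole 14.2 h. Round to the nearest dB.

L_eq = 10·log₁₀[(1/T)·Σ tᵢ·10^(Lᵢ/10)] with T = 14.2 h.
Σ tᵢ·10^(Lᵢ/10) = 1.8·10^(76.1/10) + 2.7·10^(77.8/10) + 4·10^(71.2/10) + 5.7·10^(83.5/10) = 1.565e+09.
L_eq = 10·log₁₀(1.565e+09/14.2) = 80.42 dB.

80 dB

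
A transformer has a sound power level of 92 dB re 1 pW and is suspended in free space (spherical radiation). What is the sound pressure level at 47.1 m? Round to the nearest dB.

48 dB

L_p = L_w − 10·log₁₀(4π·r²) with r = 47.1 m.
4π·r² = 2.788e+04 m², 10·log₁₀ of that is 44.453 dB.
L_p = 92 − 44.453 = 47.55 dB.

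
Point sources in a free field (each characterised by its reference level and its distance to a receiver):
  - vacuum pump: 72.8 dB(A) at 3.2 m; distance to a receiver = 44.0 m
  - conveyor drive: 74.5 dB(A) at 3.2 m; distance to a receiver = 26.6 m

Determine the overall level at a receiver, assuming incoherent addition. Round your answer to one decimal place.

First find each source's level at the receiver (point-source: −20·log₁₀(r/r_ref)), then combine on an intensity basis.
vacuum pump: 72.8 − 20·log₁₀(44.0/3.2) = 72.8 − 22.77 = 50.03 dB(A).
conveyor drive: 74.5 − 20·log₁₀(26.6/3.2) = 74.5 − 18.39 = 56.11 dB(A).
Σ 10^(L/10) = 5.087e+05 → L_total = 10·log₁₀(5.087e+05) = 57.06 dB(A).

57.1 dB(A)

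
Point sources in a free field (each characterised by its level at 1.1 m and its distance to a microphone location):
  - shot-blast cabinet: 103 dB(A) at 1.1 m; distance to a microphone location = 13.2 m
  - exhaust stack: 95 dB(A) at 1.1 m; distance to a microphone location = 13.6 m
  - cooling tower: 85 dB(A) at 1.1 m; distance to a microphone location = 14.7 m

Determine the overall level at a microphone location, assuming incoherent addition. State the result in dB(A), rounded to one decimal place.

82.1 dB(A)

First find each source's level at the receiver (point-source: −20·log₁₀(r/r_ref)), then combine on an intensity basis.
shot-blast cabinet: 103 − 20·log₁₀(13.2/1.1) = 103 − 21.58 = 81.42 dB(A).
exhaust stack: 95 − 20·log₁₀(13.6/1.1) = 95 − 21.84 = 73.16 dB(A).
cooling tower: 85 − 20·log₁₀(14.7/1.1) = 85 − 22.52 = 62.48 dB(A).
Σ 10^(L/10) = 1.610e+08 → L_total = 10·log₁₀(1.610e+08) = 82.07 dB(A).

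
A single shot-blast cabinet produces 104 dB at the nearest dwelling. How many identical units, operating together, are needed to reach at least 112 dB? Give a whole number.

The shortfall is 112 − 104 = 8.0 dB, and N units add 10·log₁₀ N, so need 10·log₁₀ N ≥ 8.0.
N ≥ 10^(8.0/10) = 6.310, so N = 7.

7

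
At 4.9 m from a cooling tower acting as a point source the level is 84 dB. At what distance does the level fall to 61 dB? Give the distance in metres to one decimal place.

For a point source L₁ − L₂ = 20·log₁₀(r₂/r₁), so r₂ = r₁·10^((L₁−L₂)/20).
r₂ = 4.9·10^((84−61)/20) = 4.9·10^(23.0/20) = 69.21 m.

69.2 m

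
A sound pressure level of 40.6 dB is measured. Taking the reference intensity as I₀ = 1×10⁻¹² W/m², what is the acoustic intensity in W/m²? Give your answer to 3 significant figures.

1.15e-08 W/m²

I = I₀·10^(L/10) = 10⁻¹² × 10^(40.6/10) = 10^(-7.940).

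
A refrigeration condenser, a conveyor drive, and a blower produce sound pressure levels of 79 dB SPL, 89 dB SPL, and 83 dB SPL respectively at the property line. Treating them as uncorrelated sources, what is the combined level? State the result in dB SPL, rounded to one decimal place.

Incoherent sources combine by intensity addition: L_total = 10·log₁₀(Σ 10^(L_i/10)).
Σ 10^(L/10) = 10^(79/10) + 10^(89/10) + 10^(83/10) = 1.073e+09.
L_total = 10·log₁₀(1.073e+09) = 90.31 dB SPL.

90.3 dB SPL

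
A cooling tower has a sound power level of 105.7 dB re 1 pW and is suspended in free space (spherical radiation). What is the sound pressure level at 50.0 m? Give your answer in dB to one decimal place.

The power spreads over a sphere of area 4π·r², so L_p = L_w − 10·log₁₀(4π·r²).
4π·r² = 3.142e+04 m², 10·log₁₀ of that is 44.971 dB.
L_p = 105.7 − 44.971 = 60.73 dB.

60.7 dB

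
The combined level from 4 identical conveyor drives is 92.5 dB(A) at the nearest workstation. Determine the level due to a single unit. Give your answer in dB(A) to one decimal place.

86.5 dB(A)

4 equal contributions raise the level by 10·log₁₀ 4 = 6.021 dB, so each unit alone gives 92.5 − 6.021.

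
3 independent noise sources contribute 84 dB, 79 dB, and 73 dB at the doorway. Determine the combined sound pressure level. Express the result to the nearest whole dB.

85 dB

For uncorrelated sources the intensities add, so convert each level to linear form, sum, and take 10·log₁₀ of the total.
Σ 10^(L/10) = 10^(84/10) + 10^(79/10) + 10^(73/10) = 3.506e+08.
L_total = 10·log₁₀(3.506e+08) = 85.45 dB.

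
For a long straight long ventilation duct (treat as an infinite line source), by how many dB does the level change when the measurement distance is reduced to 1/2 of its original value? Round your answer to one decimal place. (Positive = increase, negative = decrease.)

+3.0 dB

With cylindrical spreading the level changes by −10·log₁₀(r₂/r₁).
ΔL = −10·log₁₀(0.5) = +3.01 dB.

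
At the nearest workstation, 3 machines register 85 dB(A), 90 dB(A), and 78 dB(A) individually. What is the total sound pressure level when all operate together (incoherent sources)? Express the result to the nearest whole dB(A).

91 dB(A)

For uncorrelated sources the intensities add, so convert each level to linear form, sum, and take 10·log₁₀ of the total.
Σ 10^(L/10) = 10^(85/10) + 10^(90/10) + 10^(78/10) = 1.379e+09.
L_total = 10·log₁₀(1.379e+09) = 91.40 dB(A).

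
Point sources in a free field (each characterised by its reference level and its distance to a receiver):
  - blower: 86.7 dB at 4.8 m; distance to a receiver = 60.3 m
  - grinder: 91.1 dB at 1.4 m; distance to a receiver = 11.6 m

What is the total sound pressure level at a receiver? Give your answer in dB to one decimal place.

Apply inverse-square spreading to bring every level to the receiver, then sum 10^(L/10).
blower: 86.7 − 20·log₁₀(60.3/4.8) = 86.7 − 21.98 = 64.72 dB.
grinder: 91.1 − 20·log₁₀(11.6/1.4) = 91.1 − 18.37 = 72.73 dB.
Σ 10^(L/10) = 2.173e+07 → L_total = 10·log₁₀(2.173e+07) = 73.37 dB.

73.4 dB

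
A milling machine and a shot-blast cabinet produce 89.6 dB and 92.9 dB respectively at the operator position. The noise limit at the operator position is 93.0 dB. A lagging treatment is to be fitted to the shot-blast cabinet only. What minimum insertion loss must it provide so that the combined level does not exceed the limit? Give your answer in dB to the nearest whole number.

Fixed contribution from the other source: Σ 10^(L/10) = 10^(89.6/10) = 9.120e+08 (89.60 dB).
The limit corresponds to 10^(93.0/10) = 1.995e+09; subtracting the fixed part leaves 1.083e+09 for the shot-blast cabinet, i.e. 90.35 dB.
Required insertion loss = 92.9 − 90.35 = 2.55 dB.

3 dB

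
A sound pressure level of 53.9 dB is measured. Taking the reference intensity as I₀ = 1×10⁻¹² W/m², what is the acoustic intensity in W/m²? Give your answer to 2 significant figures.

2.5e-07 W/m²

I/I₀ = 10^(53.9/10) = 2.455e+05, so I = 2.455e+05 × 10⁻¹² W/m².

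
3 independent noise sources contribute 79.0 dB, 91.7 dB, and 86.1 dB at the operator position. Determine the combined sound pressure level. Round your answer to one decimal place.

92.9 dB

Incoherent sources combine by intensity addition: L_total = 10·log₁₀(Σ 10^(L_i/10)).
Σ 10^(L/10) = 10^(79.0/10) + 10^(91.7/10) + 10^(86.1/10) = 1.966e+09.
L_total = 10·log₁₀(1.966e+09) = 92.94 dB.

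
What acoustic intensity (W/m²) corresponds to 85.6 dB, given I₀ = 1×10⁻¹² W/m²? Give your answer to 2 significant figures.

0.00036 W/m²

I = I₀·10^(L/10) = 10⁻¹² × 10^(85.6/10) = 10^(-3.440).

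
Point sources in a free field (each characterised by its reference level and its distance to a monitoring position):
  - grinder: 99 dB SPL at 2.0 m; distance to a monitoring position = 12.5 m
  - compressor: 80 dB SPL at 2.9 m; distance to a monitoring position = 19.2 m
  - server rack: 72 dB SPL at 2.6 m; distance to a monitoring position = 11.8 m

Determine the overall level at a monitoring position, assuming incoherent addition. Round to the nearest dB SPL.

First find each source's level at the receiver (point-source: −20·log₁₀(r/r_ref)), then combine on an intensity basis.
grinder: 99 − 20·log₁₀(12.5/2.0) = 99 − 15.92 = 83.08 dB SPL.
compressor: 80 − 20·log₁₀(19.2/2.9) = 80 − 16.42 = 63.58 dB SPL.
server rack: 72 − 20·log₁₀(11.8/2.6) = 72 − 13.14 = 58.86 dB SPL.
Σ 10^(L/10) = 2.064e+08 → L_total = 10·log₁₀(2.064e+08) = 83.15 dB SPL.

83 dB SPL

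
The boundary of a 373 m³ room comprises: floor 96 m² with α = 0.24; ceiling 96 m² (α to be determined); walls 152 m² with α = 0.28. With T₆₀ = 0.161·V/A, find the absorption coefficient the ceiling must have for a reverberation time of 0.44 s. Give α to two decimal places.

From T₆₀ = 0.161·V/A, the target T₆₀ = 0.44 s needs A = 0.161·373/0.44 = 136.48 m².
Absorption from the other surfaces = 96·0.24 + 152·0.28 = 65.60 m², so the ceiling must supply 70.88 m² over 96 m².
α = 70.88/96 = 0.738.

0.74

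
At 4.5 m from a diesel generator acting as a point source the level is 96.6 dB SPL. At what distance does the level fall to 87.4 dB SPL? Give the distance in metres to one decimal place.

For a point source L₁ − L₂ = 20·log₁₀(r₂/r₁), so r₂ = r₁·10^((L₁−L₂)/20).
r₂ = 4.5·10^((96.6−87.4)/20) = 4.5·10^(9.2/20) = 12.98 m.

13.0 m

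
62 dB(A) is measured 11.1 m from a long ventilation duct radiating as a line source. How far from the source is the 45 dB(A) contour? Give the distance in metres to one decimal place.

The 17.0 dB drop corresponds to a distance ratio of 10^(17.0/10) for a line source.
r₂ = 11.1·10^((62−45)/10) = 11.1·10^(17.0/10) = 556.32 m.

556.3 m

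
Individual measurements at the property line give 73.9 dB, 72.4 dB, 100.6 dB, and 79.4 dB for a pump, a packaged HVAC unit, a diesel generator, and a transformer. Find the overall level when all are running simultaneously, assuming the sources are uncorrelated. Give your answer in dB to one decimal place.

100.6 dB

For uncorrelated sources the intensities add, so convert each level to linear form, sum, and take 10·log₁₀ of the total.
Σ 10^(L/10) = 10^(73.9/10) + 10^(72.4/10) + 10^(100.6/10) + 10^(79.4/10) = 1.161e+10.
L_total = 10·log₁₀(1.161e+10) = 100.65 dB.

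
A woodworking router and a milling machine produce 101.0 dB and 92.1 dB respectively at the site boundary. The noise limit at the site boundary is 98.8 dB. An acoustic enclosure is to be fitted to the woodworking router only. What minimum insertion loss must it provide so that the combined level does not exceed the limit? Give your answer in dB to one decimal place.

3.2 dB

Fixed contribution from the other source: Σ 10^(L/10) = 10^(92.1/10) = 1.622e+09 (92.10 dB).
To meet 98.8 dB overall, the treated woodworking router may contribute at most 10^(98.8/10) − 1.622e+09 = 5.964e+09, i.e. 97.76 dB.
Required insertion loss = 101.0 − 97.76 = 3.24 dB.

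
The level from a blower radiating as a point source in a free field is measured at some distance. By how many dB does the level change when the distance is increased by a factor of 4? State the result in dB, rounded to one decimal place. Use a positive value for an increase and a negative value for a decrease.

With spherical spreading the level changes by −20·log₁₀(r₂/r₁).
ΔL = −20·log₁₀(4) = -12.04 dB.

-12.0 dB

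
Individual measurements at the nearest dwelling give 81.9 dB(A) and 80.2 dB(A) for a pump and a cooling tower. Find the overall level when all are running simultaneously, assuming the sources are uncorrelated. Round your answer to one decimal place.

Incoherent sources combine by intensity addition: L_total = 10·log₁₀(Σ 10^(L_i/10)).
Σ 10^(L/10) = 10^(81.9/10) + 10^(80.2/10) = 2.596e+08.
L_total = 10·log₁₀(2.596e+08) = 84.14 dB(A).

84.1 dB(A)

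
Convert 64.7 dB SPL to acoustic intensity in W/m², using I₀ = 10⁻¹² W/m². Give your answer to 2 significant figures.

3.0e-06 W/m²

I/I₀ = 10^(64.7/10) = 2.951e+06, so I = 2.951e+06 × 10⁻¹² W/m².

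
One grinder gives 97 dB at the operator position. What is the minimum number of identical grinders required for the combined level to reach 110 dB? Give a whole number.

Need L₁ + 10·log₁₀ N ≥ 110, i.e. log₁₀ N ≥ 1.30.
N ≥ 10^(13.0/10) = 19.953, so N = 20.

20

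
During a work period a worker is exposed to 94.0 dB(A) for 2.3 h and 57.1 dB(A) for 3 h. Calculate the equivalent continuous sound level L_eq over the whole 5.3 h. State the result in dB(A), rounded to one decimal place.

90.4 dB(A)

Weight each interval's intensity by its duration and average over T = 5.3 h:
Σ tᵢ·10^(Lᵢ/10) = 2.3·10^(94.0/10) + 3·10^(57.1/10) = 5.779e+09.
L_eq = 10·log₁₀(5.779e+09/5.3) = 90.38 dB(A).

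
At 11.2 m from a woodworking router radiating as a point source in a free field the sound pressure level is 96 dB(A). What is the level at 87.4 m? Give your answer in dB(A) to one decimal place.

For a point source, L₂ = L₁ − 20·log₁₀(r₂/r₁).
L₂ = 96 − 20·log₁₀(87.4/11.2) = 96 − 17.846 = 78.15 dB(A).

78.2 dB(A)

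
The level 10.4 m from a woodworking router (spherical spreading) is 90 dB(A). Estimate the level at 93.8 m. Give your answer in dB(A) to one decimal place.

70.9 dB(A)

Point-source attenuation: ΔL = 20·log₁₀(r₂/r₁) = 20·log₁₀(93.8/10.4) = 19.103 dB.
L₂ = 90 − 20·log₁₀(93.8/10.4) = 90 − 19.103 = 70.90 dB(A).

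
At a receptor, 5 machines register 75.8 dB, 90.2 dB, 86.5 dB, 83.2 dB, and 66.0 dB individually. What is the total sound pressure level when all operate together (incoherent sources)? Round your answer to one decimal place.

For uncorrelated sources the intensities add, so convert each level to linear form, sum, and take 10·log₁₀ of the total.
Σ 10^(L/10) = 10^(75.8/10) + 10^(90.2/10) + 10^(86.5/10) + 10^(83.2/10) + 10^(66.0/10) = 1.745e+09.
L_total = 10·log₁₀(1.745e+09) = 92.42 dB.

92.4 dB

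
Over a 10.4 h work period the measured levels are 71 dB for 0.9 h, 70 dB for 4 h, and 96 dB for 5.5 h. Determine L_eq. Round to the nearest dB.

93 dB

L_eq = 10·log₁₀[(1/T)·Σ tᵢ·10^(Lᵢ/10)] with T = 10.4 h.
Σ tᵢ·10^(Lᵢ/10) = 0.9·10^(71/10) + 4·10^(70/10) + 5.5·10^(96/10) = 2.195e+10.
L_eq = 10·log₁₀(2.195e+10/10.4) = 93.24 dB.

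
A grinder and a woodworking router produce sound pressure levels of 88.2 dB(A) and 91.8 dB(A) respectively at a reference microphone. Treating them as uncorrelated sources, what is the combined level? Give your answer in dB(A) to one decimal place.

Incoherent sources combine by intensity addition: L_total = 10·log₁₀(Σ 10^(L_i/10)).
Σ 10^(L/10) = 10^(88.2/10) + 10^(91.8/10) = 2.174e+09.
L_total = 10·log₁₀(2.174e+09) = 93.37 dB(A).

93.4 dB(A)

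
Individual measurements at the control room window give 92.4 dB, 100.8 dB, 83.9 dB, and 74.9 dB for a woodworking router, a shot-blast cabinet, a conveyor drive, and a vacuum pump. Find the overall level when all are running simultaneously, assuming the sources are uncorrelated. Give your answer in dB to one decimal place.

101.5 dB

Incoherent sources combine by intensity addition: L_total = 10·log₁₀(Σ 10^(L_i/10)).
Σ 10^(L/10) = 10^(92.4/10) + 10^(100.8/10) + 10^(83.9/10) + 10^(74.9/10) = 1.404e+10.
L_total = 10·log₁₀(1.404e+10) = 101.47 dB.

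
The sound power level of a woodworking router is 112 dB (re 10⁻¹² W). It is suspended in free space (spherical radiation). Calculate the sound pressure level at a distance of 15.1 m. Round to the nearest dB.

L_p = L_w − 10·log₁₀(4π·r²) with r = 15.1 m.
4π·r² = 2865 m², 10·log₁₀ of that is 34.572 dB.
L_p = 112 − 34.572 = 77.43 dB.

77 dB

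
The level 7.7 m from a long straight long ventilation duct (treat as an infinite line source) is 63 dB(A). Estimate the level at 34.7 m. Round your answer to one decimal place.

56.5 dB(A)

Line-source attenuation: ΔL = 10·log₁₀(r₂/r₁) = 10·log₁₀(34.7/7.7) = 6.538 dB.
L₂ = 63 − 10·log₁₀(34.7/7.7) = 63 − 6.538 = 56.46 dB(A).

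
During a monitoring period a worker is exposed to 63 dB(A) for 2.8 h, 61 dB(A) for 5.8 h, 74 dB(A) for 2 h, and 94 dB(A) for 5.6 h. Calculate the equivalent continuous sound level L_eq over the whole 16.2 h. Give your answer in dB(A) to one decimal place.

The energy average is taken in the linear domain: L_eq = 10·log₁₀[(Σ tᵢ·10^(Lᵢ/10))/T], T = 16.2 h.
Σ tᵢ·10^(Lᵢ/10) = 2.8·10^(63/10) + 5.8·10^(61/10) + 2·10^(74/10) + 5.6·10^(94/10) = 1.413e+10.
L_eq = 10·log₁₀(1.413e+10/16.2) = 89.41 dB(A).

89.4 dB(A)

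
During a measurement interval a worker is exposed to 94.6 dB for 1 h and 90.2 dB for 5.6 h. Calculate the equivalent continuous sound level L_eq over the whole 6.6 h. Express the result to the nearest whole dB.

91 dB

The energy average is taken in the linear domain: L_eq = 10·log₁₀[(Σ tᵢ·10^(Lᵢ/10))/T], T = 6.6 h.
Σ tᵢ·10^(Lᵢ/10) = 1·10^(94.6/10) + 5.6·10^(90.2/10) = 8.748e+09.
L_eq = 10·log₁₀(8.748e+09/6.6) = 91.22 dB.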